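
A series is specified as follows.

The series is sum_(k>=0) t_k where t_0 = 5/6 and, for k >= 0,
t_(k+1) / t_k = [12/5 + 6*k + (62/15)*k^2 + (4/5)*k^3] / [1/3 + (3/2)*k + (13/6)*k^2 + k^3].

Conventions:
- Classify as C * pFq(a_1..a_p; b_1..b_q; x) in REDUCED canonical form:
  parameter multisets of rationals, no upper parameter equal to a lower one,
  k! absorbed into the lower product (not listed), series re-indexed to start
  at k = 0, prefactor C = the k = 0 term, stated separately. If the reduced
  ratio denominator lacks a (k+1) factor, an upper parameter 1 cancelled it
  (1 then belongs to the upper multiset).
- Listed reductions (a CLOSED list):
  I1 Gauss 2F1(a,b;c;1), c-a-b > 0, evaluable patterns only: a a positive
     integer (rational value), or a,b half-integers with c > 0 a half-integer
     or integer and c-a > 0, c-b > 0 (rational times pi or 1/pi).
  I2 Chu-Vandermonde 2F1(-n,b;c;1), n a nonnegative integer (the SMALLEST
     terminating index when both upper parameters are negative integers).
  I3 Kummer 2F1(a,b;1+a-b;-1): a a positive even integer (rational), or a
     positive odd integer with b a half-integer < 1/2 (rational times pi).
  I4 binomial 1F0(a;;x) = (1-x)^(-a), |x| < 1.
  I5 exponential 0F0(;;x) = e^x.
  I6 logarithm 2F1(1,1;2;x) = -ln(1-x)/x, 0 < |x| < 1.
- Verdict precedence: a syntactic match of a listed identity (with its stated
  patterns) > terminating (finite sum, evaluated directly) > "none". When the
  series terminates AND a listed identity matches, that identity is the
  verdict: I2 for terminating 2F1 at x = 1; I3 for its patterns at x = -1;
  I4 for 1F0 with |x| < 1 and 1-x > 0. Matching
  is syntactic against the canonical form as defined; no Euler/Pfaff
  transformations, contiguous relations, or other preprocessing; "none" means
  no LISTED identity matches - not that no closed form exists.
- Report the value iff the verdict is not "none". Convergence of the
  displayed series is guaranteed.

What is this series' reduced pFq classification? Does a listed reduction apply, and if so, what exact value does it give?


Prefactor 5/6, argument 4/5: 2F1 with upper {3/2, 3} over lower {1/2}. Verdict: none - at argument 4/5 the multisets {3/2, 3} ; {1/2} match no listed identity.

The tell: t_0 being 5/6, the ratio is unreduced: k + 2/3 divides both sides (C = 5/6).
Step ratio: r(k) = (4/5) * (k+3/2) (k+3) / [(k+1/2) (k+1)] - poly over poly, x = (4/5) from leading terms; C = 5/6 at k = 0.


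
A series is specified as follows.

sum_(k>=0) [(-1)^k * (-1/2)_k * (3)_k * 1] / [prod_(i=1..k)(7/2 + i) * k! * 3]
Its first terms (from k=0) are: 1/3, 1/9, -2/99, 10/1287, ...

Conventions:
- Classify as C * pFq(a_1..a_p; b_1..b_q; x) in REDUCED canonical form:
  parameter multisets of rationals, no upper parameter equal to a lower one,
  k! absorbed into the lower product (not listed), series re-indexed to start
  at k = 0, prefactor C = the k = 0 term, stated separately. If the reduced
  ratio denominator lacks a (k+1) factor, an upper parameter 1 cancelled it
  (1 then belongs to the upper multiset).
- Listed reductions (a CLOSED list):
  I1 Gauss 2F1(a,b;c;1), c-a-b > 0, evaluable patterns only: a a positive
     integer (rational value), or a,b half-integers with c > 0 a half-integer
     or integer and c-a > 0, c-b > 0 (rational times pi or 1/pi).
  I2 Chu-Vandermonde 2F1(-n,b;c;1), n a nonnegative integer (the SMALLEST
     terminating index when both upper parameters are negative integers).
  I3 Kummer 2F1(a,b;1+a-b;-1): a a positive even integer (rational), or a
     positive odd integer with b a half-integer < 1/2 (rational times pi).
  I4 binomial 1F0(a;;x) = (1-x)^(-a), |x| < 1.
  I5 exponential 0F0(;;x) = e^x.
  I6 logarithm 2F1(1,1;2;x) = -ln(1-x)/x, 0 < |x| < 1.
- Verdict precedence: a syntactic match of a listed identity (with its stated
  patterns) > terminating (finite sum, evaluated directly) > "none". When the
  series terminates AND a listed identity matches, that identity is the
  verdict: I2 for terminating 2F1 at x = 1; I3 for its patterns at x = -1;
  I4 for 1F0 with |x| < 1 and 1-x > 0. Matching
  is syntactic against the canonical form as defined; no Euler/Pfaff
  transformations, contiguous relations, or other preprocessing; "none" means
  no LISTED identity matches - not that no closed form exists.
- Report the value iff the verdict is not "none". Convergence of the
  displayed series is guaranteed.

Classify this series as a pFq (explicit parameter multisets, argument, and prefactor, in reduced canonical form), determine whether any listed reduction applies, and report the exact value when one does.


Canonical form: C = 1/3 times 2F1 with upper {-1/2, 3}, lower {9/2}, x = -1. Verdict (x = -1): Kummer (I3) applies (x = -1; c = 9/2 equals 1+a-b for upper {-1/2, 3}: listed pattern). Its exact value is (35/256) * pi.

Structural cue: from the first term 1/3: the lower running product (C = 1/3) is a rising factorial.
Adjacent-term ratio: r(k) = (-1) * (k-1/2) (k+3) / [(k+9/2) (k+1)] - rational in k. x = (-1); t_0 = 1/3; negate the roots.


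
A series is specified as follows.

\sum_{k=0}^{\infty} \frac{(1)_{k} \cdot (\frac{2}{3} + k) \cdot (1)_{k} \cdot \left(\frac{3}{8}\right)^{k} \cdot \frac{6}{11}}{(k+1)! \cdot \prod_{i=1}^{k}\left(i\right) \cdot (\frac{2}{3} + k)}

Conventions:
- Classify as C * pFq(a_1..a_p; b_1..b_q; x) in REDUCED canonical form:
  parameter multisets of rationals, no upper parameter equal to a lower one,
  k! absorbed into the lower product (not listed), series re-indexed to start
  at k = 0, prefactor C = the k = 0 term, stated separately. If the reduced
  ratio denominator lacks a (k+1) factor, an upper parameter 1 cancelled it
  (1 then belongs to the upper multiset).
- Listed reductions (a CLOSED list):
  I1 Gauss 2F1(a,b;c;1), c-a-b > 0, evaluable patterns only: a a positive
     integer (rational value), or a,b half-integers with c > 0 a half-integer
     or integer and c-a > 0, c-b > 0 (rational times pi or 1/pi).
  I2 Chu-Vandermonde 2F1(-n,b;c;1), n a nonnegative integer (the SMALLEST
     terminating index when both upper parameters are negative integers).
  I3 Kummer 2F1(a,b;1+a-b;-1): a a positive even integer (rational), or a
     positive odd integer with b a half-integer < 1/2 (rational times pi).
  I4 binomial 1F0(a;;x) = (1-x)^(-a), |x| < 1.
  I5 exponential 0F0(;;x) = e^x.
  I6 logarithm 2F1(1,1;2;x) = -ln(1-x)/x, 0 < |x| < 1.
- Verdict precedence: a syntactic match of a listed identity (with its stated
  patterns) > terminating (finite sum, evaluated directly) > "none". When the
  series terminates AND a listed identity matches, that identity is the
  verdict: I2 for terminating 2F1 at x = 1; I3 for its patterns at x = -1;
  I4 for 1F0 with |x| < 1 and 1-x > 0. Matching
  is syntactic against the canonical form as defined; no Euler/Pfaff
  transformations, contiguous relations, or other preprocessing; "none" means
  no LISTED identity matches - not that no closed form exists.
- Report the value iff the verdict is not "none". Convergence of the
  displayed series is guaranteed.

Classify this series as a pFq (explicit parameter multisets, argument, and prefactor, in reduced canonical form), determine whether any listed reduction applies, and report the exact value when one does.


At argument \frac{3}{8}: a 2F1 with upper {1, 1}, lower {2}, scaled by C = \frac{6}{11}. Verdict: the logarithmic series (I6) fires (the logarithm: parameters (1,1;2), x = \frac{3}{8}). Exact value: \left(-\frac{16}{11}\right) \cdot \ln\left(\frac{5}{8}\right).

The tell: x = \frac{3}{8} and the factor k + 2/3 cancels (top and bottom), leaving C = 6/11, x = 3/8.
Adjacent-term ratio: r(k) = \frac{3}{8} * (k+1) (k+1) / [(k+2) (k+1)] - poly over poly, x = \frac{3}{8} from leading terms; C = \frac{6}{11} at k = 0.


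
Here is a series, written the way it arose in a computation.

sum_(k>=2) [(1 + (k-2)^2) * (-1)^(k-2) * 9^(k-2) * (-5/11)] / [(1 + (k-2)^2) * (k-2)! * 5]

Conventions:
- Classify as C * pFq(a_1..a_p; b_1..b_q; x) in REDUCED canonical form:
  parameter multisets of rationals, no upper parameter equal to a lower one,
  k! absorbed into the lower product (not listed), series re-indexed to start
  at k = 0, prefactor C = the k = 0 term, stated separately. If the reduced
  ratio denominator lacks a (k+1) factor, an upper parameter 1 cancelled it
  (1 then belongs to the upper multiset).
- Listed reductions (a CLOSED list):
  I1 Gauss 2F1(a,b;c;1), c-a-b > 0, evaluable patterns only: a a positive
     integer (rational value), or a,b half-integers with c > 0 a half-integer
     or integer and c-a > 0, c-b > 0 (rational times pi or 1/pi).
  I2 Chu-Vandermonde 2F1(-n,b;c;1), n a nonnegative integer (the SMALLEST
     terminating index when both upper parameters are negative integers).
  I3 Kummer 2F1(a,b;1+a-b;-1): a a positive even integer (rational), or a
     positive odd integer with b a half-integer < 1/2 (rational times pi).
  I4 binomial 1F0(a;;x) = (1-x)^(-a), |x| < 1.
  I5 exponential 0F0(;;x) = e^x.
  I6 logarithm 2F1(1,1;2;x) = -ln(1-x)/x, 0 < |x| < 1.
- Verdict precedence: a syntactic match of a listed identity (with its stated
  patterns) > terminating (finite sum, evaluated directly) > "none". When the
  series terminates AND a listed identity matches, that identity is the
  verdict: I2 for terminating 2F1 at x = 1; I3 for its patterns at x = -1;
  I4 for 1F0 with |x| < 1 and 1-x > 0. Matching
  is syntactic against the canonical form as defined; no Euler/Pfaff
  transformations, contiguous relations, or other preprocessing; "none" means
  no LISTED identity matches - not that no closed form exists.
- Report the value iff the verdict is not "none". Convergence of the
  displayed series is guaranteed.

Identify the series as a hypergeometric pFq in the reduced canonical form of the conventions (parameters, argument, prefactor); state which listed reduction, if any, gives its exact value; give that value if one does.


Key observation: with t_0 = -1/11, the (-1)^k factor (C = -1/11) folds into the argument's sign.
Adjacent-term ratio: r(k) = (-9) * 1 / [(k+1)] - rational in k. x = (-9); t_0 = -1/11; negate the roots.

At argument -9: a 0F0 with upper {-}, lower {-}, scaled by C = -1/11. Verdict (x = -9): the I5 exponential reduction applies (the 0F0 exponential series at x = -9). Hence: (-1/11) * e^(-9).


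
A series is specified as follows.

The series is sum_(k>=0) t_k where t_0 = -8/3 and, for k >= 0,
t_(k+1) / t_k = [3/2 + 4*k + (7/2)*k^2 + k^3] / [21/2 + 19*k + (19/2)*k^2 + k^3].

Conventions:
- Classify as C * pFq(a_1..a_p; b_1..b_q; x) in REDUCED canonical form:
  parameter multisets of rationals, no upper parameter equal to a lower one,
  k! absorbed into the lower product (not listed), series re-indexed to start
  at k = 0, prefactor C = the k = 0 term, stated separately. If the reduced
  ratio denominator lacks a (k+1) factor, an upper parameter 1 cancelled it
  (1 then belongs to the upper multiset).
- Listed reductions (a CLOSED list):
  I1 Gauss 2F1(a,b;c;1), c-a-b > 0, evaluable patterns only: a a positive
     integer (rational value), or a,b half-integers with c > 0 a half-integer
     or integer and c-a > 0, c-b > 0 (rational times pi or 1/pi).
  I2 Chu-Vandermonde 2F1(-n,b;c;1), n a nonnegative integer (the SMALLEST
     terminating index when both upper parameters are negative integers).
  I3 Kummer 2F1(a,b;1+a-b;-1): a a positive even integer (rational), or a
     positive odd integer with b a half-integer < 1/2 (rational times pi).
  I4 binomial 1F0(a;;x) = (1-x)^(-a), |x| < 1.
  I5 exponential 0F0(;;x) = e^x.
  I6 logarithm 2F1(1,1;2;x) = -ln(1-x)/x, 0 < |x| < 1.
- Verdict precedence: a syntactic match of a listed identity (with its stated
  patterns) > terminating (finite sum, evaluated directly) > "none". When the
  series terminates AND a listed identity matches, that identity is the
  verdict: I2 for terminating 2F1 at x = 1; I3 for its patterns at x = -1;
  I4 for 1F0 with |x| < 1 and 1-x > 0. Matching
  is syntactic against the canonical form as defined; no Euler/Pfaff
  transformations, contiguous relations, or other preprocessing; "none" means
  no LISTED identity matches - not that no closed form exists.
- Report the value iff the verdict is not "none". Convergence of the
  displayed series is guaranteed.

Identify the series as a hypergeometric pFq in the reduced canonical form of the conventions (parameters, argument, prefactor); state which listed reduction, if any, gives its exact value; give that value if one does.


Reduced: x = 1, 2F1, upper = {1, 1}, lower = {7}, C = -8/3. Verdict: Gauss's theorem (I1) applies (x = 1: the Gamma ratio telescopes since c-a-b = 5 > 0 and a = 1 in Z>0). Value: -16/5.

Key step: from the first term -8/3: factor the ratio over Q (prefactor -8/3): negated roots = parameters.
Adjacent-term ratio: r(k) = 1 * (k+1) (k+1) / [(k+7) (k+1)] ; factor over Q: parameters, x = 1, and C = -8/3.


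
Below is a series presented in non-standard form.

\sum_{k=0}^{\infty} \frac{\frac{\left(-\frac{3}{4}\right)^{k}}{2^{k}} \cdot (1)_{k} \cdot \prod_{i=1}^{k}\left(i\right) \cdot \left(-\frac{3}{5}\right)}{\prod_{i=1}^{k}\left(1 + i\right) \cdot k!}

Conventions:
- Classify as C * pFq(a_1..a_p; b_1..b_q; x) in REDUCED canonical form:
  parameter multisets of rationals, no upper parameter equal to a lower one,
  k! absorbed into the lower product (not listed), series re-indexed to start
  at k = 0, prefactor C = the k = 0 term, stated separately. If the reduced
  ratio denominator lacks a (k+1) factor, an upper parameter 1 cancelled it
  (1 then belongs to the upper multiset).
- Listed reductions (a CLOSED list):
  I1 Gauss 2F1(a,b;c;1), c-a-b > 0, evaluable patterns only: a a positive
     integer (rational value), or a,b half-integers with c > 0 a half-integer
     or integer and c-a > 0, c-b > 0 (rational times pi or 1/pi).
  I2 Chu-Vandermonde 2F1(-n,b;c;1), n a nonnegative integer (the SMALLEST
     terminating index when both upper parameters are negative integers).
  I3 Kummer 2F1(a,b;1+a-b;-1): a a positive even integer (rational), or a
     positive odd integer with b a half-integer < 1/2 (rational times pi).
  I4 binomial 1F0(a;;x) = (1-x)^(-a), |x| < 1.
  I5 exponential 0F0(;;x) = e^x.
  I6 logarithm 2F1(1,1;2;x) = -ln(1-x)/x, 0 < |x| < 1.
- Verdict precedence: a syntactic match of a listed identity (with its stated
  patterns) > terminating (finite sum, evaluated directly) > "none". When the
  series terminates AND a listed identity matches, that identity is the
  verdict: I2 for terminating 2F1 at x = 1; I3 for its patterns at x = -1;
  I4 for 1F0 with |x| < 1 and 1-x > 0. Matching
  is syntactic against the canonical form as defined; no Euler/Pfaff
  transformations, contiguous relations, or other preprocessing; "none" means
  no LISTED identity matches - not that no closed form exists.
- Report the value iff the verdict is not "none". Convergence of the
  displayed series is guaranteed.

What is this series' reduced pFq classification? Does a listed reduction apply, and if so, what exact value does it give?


First insight: t_0 = -\frac{3}{5} here, and the two k-th powers (C = -3/5) combine into one argument.
Term ratio: r(k) = -\frac{3}{8} * (k+1) (k+1) / [(k+2) (k+1)] ; factor over Q: parameters, x = -\frac{3}{8}, and C = -\frac{3}{5}.

With C = -\frac{3}{5}: the canonical form is 2F1(1, 1; 2; -\frac{3}{8}). Verdict: the I6 logarithm reduction applies (the logarithm: parameters (1,1;2), x = -\frac{3}{8}). Exact value: \left(-\frac{8}{5}\right) \cdot \ln\left(\frac{11}{8}\right).


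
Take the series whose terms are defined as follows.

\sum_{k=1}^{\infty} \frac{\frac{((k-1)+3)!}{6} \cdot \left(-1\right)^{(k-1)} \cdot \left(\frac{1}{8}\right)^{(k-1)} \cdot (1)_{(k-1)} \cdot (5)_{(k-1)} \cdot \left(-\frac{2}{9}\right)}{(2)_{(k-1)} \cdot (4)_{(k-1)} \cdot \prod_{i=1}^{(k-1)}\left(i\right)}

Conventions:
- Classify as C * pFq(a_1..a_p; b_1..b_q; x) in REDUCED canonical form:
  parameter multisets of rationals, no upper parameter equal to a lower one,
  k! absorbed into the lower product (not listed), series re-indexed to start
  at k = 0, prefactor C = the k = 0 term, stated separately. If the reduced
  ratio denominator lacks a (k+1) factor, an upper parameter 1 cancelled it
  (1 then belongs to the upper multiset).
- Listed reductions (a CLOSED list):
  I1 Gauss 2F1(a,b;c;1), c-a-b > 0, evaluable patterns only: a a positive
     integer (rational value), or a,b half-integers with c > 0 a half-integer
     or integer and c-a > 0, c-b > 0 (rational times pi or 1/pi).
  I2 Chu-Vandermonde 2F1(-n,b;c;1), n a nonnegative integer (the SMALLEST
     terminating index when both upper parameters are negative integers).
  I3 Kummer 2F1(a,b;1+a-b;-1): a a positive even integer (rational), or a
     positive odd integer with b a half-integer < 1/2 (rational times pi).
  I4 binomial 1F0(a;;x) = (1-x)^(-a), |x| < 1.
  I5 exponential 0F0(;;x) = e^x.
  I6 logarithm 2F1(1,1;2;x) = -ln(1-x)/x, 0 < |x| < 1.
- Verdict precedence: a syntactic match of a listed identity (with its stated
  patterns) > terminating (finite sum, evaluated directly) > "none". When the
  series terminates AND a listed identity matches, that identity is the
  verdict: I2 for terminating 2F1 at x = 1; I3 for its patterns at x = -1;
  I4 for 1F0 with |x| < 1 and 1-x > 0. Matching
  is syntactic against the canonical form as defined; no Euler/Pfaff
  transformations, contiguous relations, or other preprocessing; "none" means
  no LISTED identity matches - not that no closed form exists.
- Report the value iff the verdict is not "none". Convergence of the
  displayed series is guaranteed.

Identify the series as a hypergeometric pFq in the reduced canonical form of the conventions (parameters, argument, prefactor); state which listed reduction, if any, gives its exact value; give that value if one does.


With C = -\frac{2}{9}: the canonical form is 2F1(1, 5; 2; -\frac{1}{8}). Verdict: none. Every listed pattern misses the 2F1 form at -\frac{1}{8}, upper {1, 5}.

Key step: t_0 = -\frac{2}{9} here, and the parameter 4 appears in both the upper and lower lists and cancels.
Ratio: r(k) = -\frac{1}{8} * (k+1) (k+5) / [(k+2) (k+1)] - poly over poly, x = -\frac{1}{8} from leading terms; C = -\frac{2}{9} at k = 0.


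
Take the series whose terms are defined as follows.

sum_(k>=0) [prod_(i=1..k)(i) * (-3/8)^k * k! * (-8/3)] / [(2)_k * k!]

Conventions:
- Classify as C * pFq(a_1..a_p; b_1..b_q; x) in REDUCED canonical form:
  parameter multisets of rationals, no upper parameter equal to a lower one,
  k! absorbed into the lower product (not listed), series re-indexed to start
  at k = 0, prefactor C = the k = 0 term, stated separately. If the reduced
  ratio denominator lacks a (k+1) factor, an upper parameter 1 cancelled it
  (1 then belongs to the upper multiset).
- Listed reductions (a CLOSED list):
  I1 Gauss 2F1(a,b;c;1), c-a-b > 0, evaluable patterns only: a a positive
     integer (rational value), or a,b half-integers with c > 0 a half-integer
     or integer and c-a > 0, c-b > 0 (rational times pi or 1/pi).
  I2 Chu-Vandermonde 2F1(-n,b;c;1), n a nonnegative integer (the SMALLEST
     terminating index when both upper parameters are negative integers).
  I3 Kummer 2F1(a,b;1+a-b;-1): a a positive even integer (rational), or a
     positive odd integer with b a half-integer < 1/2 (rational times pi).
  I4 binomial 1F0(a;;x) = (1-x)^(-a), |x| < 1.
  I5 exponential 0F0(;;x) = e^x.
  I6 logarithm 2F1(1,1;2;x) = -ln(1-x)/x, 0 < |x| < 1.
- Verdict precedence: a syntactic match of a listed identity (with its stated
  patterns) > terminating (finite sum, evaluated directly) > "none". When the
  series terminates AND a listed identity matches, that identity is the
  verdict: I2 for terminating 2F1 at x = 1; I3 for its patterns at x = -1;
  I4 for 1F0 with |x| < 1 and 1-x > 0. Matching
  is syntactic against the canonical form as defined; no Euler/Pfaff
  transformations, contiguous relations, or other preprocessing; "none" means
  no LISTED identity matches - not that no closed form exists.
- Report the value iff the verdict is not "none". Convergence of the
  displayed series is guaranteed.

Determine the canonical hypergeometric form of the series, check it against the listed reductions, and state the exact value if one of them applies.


Prefactor -8/3, argument -3/8: 2F1 with upper {1, 1} over lower {2}. Verdict: the logarithmic series (I6) matches (the logarithm: parameters (1,1;2), x = -3/8). Sum: (-64/9) * ln(11/8).

Structural cue: x = (-3/8) and the running product (C = -8/3, x = -3/8) telescopes to a rising factorial.
Consecutive-term ratio: r(k) = (-3/8) * (k+1) (k+1) / [(k+2) (k+1)] ; factor over Q: parameters, x = (-3/8), and C = -8/3.


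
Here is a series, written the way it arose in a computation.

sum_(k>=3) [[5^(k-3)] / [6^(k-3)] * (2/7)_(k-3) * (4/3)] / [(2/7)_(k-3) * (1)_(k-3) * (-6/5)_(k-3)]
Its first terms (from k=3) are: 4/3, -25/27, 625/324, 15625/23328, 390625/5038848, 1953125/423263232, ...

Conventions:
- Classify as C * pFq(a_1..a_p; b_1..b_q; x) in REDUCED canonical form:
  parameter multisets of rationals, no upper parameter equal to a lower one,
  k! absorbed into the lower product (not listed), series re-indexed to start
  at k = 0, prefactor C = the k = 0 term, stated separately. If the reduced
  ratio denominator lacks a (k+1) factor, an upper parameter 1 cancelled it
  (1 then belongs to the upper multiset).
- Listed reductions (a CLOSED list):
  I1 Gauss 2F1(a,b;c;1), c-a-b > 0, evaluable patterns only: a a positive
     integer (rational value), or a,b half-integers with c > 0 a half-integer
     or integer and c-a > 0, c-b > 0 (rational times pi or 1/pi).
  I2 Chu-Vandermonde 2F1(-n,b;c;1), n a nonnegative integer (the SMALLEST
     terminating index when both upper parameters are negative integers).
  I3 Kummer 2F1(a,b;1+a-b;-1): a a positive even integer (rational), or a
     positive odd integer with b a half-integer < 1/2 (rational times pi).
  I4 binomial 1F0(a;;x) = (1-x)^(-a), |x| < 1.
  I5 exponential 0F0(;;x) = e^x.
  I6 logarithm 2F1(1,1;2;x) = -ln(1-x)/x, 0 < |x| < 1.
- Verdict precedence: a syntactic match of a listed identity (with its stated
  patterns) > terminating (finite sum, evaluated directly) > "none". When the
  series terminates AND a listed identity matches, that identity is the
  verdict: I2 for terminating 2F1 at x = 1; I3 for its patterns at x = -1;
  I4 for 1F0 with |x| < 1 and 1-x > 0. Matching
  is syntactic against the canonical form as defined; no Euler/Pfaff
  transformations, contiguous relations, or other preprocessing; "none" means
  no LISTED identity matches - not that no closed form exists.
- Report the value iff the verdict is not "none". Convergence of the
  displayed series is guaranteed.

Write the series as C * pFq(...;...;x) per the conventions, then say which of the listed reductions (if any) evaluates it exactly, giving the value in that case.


Key step: from the first term 4/3: (1)_k (C = 4/3, x = 5/6) is k! itself.
Ratio: r(k) = (5/6) * 1 / [(k-6/5) (k+1)] - rational in k. x = (5/6); t_0 = 4/3; negate the roots.

This is 4/3 * 0F1(-; -6/5; 5/6) in reduced canonical form. Verdict: none - this 0F1 at x = 5/6 matches no listed pattern, and upper {-} holds no stopper.


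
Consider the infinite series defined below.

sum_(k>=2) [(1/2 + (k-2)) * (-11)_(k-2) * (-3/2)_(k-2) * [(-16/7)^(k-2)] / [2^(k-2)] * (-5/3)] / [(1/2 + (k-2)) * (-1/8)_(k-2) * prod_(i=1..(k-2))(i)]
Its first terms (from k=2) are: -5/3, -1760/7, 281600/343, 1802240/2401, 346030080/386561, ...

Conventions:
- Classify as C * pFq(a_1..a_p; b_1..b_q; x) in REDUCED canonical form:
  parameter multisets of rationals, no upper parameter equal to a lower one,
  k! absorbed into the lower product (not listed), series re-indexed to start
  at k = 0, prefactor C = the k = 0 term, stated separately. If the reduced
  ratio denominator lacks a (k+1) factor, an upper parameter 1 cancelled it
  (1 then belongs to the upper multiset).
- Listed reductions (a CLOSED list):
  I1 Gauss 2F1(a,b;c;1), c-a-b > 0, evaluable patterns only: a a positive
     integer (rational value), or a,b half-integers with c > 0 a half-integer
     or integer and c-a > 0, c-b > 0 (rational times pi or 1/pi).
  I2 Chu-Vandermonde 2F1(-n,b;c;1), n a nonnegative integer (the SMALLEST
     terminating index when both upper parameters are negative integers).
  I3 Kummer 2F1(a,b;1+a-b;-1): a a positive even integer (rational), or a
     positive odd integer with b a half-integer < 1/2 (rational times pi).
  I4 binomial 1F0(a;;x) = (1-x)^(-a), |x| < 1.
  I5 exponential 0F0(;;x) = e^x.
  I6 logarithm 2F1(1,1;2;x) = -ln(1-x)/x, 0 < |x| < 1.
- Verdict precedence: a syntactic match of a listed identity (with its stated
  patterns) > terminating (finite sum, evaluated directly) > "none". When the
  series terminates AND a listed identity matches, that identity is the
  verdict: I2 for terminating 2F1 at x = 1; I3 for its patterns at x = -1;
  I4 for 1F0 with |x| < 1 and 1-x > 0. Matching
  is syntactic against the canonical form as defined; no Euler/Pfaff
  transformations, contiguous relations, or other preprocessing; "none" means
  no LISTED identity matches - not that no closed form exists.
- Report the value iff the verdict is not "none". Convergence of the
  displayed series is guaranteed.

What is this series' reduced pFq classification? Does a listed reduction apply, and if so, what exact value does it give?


Structural cue: with t_0 = -5/3, the two k-th powers (prefactor -5/3) combine into one argument.
Ratio: r(k) = (-8/7) * (k-11) (k-3/2) / [(k-1/8) (k+1)] ; factor over Q: parameters, x = (-8/7), and C = -5/3.

At argument -8/7: a 2F1 with upper {-11, -3/2}, lower {-1/8}, scaled by C = -5/3. Verdict: terminating. (-11)_k vanishes past k = 11, leaving a 12-term sum, computed directly. Hence: 157916940572576244668075/33821484067510307987.


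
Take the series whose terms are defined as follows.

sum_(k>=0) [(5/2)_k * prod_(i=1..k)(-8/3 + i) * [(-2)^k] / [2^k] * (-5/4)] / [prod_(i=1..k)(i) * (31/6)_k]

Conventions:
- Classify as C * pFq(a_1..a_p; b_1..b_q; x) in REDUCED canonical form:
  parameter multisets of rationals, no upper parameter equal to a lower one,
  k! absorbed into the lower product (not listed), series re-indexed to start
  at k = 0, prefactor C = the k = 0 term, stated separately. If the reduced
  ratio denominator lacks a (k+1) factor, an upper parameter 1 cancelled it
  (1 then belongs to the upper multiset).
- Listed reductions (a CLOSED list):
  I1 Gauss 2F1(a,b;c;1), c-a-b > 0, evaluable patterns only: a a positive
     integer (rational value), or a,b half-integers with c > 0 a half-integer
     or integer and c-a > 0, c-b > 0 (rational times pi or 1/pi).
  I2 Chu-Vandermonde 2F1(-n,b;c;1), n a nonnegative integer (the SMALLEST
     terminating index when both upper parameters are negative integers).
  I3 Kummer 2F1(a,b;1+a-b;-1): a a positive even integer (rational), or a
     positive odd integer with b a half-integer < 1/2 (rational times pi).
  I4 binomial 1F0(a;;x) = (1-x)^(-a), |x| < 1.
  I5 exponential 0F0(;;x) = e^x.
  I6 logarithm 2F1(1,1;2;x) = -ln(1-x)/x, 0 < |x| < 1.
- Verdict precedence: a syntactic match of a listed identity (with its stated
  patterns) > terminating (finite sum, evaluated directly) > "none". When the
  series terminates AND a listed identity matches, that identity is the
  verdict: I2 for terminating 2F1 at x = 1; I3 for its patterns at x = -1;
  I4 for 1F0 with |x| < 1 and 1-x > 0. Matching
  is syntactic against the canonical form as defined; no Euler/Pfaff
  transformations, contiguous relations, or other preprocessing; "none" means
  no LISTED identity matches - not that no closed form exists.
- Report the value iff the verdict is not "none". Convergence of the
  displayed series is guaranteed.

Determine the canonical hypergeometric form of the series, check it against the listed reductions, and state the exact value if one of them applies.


With C = -5/4: the canonical form is 2F1(-5/3, 5/2; 31/6; -1). Verdict: none. Every listed pattern misses the 2F1 form at -1, upper {-5/3, 5/2}.

The tell: t_0 = -5/4 here, and the product of the first k integers (prefactor -5/4) is k!.
Adjacent-term ratio: r(k) = (-1) * (k-5/3) (k+5/2) / [(k+31/6) (k+1)] - rational; roots negated = parameters, x = (-1), C = -5/4.


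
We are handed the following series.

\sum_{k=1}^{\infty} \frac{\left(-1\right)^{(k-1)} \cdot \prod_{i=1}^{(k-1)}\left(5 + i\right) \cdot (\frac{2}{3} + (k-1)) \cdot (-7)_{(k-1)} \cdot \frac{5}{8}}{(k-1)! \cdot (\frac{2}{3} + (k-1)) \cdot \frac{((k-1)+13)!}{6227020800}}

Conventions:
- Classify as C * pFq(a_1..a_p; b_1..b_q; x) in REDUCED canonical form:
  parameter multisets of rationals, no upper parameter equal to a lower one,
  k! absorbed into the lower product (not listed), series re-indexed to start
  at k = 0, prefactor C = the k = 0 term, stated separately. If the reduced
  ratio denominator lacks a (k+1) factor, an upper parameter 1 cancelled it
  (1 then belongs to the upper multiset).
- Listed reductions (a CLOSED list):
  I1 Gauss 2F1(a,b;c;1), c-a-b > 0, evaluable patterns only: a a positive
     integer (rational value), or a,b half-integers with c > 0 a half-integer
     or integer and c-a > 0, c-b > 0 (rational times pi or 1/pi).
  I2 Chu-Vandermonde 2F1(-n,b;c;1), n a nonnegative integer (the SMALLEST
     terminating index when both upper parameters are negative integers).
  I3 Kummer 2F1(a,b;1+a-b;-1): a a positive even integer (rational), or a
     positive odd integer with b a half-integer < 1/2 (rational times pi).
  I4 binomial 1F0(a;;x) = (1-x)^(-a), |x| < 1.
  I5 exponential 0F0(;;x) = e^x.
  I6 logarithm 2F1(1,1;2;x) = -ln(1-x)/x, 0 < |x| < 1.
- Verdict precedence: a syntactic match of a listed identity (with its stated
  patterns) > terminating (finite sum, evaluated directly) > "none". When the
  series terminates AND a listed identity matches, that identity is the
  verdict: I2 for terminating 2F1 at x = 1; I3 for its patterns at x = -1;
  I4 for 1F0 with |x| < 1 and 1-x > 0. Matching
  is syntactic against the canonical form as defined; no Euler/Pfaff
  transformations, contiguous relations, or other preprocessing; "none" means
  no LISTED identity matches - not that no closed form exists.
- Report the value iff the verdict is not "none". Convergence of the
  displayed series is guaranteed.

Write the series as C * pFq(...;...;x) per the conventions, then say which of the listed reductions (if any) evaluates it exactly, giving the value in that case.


Classification (C = \frac{5}{8}): 2F1 with upper {-7, 6}, lower {14}, argument x = -1. Verdict (x = -1): Kummer (I3) applies (x = -1; c = 14 equals 1+a-b for upper {-7, 6}: listed pattern). Hence: \frac{143}{16}.

The tell: x = -1 and the denominator's factorial ratio (prefactor 5/8) is a lower Pochhammer.
Term ratio: r(k) = -1 * (k-7) (k+6) / [(k+14) (k+1)] - rational in k. x = -1; t_0 = \frac{5}{8}; negate the roots.


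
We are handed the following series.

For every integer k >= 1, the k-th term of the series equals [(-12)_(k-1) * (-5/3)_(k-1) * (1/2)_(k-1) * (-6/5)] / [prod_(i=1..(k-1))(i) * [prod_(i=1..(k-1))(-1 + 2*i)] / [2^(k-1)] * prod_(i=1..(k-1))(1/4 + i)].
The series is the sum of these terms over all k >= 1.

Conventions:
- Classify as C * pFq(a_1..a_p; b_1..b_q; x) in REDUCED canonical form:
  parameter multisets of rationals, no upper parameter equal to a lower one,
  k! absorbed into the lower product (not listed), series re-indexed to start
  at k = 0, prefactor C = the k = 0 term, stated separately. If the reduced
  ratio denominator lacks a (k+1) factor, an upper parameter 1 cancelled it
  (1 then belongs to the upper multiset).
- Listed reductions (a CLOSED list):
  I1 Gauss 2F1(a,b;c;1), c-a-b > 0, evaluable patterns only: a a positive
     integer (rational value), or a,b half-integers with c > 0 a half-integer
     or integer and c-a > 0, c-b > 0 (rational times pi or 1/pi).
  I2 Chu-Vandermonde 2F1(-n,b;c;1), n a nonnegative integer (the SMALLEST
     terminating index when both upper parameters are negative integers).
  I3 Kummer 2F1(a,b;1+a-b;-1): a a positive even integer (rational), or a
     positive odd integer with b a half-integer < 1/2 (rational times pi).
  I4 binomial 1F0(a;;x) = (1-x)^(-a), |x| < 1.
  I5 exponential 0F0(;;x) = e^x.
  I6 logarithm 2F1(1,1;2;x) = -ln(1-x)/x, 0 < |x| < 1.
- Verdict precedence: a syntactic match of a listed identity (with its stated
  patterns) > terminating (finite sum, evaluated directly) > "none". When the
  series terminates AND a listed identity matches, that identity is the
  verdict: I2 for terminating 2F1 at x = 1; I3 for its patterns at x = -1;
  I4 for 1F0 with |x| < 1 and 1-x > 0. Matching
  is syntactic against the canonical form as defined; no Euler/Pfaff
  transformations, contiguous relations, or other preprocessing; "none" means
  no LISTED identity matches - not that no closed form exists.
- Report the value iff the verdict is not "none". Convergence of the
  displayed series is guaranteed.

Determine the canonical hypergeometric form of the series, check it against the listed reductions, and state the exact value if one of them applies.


At argument 1: a 2F1 with upper {-12, -5/3}, lower {5/4}, scaled by C = -6/5. Verdict at x = 1: Vandermonde's identity (I2) matches (terminating 2F1 at x = 1 with n = 12, b = -5/3, c = 5/4). Sum: -45061240736532838/994221058400325.

First insight: t_0 being -6/5, the parameter 1/2 appears in both the upper and lower lists and cancels.
Adjacent-term ratio: r(k) = 1 * (k-12) (k-5/3) / [(k+5/4) (k+1)] - poly over poly, x = 1 from leading terms; C = -6/5 at k = 0.


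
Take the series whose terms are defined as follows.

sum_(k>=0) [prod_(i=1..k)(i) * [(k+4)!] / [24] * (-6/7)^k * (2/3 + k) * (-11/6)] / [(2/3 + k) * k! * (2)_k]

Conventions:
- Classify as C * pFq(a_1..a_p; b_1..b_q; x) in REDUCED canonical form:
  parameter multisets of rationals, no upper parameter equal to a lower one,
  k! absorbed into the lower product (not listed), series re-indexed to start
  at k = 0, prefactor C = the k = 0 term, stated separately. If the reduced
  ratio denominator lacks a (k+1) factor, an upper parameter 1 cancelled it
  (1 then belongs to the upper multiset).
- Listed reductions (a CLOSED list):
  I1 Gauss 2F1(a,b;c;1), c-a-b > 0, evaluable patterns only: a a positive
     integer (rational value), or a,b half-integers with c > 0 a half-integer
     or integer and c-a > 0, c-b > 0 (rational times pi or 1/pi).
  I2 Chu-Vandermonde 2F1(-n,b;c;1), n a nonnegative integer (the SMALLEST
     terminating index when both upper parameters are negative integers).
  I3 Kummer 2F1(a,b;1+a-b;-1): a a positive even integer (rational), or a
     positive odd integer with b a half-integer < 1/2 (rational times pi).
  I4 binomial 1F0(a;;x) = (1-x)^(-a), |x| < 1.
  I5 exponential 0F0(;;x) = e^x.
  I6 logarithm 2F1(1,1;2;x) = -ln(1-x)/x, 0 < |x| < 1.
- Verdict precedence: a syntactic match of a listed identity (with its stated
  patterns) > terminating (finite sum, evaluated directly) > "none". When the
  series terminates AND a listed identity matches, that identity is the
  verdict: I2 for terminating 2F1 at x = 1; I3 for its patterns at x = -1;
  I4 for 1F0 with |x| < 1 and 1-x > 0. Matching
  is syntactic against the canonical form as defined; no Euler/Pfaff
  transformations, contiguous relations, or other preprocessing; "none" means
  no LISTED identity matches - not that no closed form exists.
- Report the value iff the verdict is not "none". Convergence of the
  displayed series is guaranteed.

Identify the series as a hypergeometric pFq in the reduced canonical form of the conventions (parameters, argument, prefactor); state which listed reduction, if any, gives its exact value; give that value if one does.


Prefactor -11/6, argument -6/7: 2F1 with upper {1, 5} over lower {2}. Verdict: none. A 2F1 with upper {1, 5} fits none of I1-I6 at x = -6/7; the sum runs forever.

The tell: x = (-6/7) and the factorial ratio (C = -11/6, x = -6/7) (k+a-1)!/(a-1)! is a rising factorial (a)_k.
Term ratio: r(k) = (-6/7) * (k+1) (k+5) / [(k+2) (k+1)] ; factor over Q: parameters, x = (-6/7), and C = -11/6.


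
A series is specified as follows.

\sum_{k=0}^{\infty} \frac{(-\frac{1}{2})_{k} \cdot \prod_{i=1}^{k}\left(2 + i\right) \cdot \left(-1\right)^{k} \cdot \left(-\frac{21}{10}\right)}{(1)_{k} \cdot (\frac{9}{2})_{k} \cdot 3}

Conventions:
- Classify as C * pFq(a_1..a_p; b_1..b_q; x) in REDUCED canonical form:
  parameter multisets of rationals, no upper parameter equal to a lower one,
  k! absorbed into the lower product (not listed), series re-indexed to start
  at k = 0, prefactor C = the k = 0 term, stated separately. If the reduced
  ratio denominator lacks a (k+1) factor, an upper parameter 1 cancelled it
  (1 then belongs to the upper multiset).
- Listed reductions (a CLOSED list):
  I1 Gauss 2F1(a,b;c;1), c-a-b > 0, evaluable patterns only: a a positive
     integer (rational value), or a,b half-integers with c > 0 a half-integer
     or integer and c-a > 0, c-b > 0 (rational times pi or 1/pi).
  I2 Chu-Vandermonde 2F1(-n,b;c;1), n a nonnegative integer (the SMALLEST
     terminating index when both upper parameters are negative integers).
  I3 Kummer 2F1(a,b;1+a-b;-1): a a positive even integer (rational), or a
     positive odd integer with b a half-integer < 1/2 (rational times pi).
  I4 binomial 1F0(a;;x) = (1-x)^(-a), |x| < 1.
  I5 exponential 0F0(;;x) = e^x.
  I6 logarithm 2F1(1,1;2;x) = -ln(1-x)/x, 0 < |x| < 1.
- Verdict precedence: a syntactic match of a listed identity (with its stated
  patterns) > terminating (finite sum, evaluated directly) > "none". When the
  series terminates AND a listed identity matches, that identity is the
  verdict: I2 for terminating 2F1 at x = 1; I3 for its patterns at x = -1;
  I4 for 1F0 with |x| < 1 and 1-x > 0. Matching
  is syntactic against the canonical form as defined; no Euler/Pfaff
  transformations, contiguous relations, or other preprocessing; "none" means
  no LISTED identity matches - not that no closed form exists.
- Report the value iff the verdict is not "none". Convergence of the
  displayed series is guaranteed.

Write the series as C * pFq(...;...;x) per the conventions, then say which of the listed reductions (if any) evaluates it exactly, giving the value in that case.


This is -\frac{7}{10} * 2F1(-\frac{1}{2}, 3; \frac{9}{2}; -1) in reduced canonical form. Verdict: this is Kummer (I3) (x = -1; c = \frac{9}{2} equals 1+a-b for upper {-\frac{1}{2}, 3}: listed pattern). Exact value: \left(-\frac{147}{512}\right) \cdot \pi.

Key step: t_0 being -\frac{7}{10}, (1)_k (C = -7/10, x = -1) is k! itself.
Step ratio: r(k) = -1 * (k-\frac{1}{2}) (k+3) / [(k+\frac{9}{2}) (k+1)] - rational in k, leading ratio -1; with t_0 = -\frac{7}{10}, classification follows.


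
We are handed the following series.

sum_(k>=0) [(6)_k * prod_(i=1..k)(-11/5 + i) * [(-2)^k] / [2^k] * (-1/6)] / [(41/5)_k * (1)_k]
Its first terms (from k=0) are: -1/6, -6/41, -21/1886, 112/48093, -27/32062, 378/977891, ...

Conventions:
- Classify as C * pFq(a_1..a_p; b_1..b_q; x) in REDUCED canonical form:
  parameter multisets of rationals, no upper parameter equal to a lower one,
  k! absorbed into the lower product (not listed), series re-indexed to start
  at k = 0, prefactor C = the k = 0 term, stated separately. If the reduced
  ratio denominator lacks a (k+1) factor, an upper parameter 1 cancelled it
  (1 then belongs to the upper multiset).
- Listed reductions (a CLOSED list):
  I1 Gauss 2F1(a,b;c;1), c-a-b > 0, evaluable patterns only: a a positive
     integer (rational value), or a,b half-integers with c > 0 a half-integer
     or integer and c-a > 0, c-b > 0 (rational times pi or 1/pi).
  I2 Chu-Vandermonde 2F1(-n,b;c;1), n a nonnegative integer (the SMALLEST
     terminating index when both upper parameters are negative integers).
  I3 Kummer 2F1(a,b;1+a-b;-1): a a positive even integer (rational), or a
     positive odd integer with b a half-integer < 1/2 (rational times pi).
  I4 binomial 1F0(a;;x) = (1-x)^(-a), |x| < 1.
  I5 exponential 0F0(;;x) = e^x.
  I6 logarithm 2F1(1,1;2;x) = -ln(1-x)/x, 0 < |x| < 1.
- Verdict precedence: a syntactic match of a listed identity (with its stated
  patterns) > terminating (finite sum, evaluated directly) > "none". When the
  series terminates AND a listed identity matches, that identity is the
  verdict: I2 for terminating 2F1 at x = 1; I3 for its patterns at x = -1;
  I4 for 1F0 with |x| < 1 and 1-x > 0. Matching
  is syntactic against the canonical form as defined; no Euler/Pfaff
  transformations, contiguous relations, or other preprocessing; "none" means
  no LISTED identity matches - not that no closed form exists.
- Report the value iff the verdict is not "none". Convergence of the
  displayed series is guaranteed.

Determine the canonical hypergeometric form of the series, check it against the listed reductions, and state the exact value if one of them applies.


x = -1 here; the reduced form reads 2F1, upper {-6/5, 6}, lower {41/5}, C = -1/6. Verdict at x = -1: Kummer (I3) matches (x = -1; c = 41/5 equals 1+a-b for upper {-6/5, 6}: listed pattern). Value: -403/1250.

First insight: with t_0 = -1/6, the two k-th powers (prefactor -1/6) combine into one argument.
Consecutive-term ratio: r(k) = (-1) * (k-6/5) (k+6) / [(k+41/5) (k+1)] - rational; roots negated = parameters, x = (-1), C = -1/6.
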